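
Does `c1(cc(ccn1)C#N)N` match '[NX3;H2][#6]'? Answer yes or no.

The pattern [NX3;H2][#6] describes a trivalent nitrogen with two H attached to carbon — a primary amine.
The molecule carries a primary amino group (-NH2), whose atoms satisfy every constraint of the query, so the pattern matches.

Yes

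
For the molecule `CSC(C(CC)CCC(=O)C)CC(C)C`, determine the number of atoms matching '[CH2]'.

The query [CH2] means: aliphatic carbon with exactly two hydrogens.
Check the 15 heavy atoms by environment: 5× C (H3) → no; 3× C (H1) → no; 4× C (H2) → match; 1× S (H0) → no; 1× C (H0) → no; 1× O (H0) → no.
That gives 4 matching atoms.

4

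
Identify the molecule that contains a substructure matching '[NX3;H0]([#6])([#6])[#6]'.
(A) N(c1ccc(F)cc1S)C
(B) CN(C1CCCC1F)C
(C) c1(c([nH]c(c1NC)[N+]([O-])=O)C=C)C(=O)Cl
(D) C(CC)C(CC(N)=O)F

[NX3;H0]([#6])([#6])[#6] describes a trivalent nitrogen with no H, bonded to three carbons (a tertiary amine).
(A) has an N-methylamino group (-NHCH3) but the nitrogen still has one H (H1), not H0.
(B) contains a dimethylamino group (-N(CH3)2), which satisfies every atom and bond constraint.
(C) has an N-methylamino group (-NHCH3) but the nitrogen still has one H (H1), not H0.
(D) has a primary amide (-C(=O)NH2) but the amide nitrogen has H2 and only one carbon neighbour.
So the answer is (B).

B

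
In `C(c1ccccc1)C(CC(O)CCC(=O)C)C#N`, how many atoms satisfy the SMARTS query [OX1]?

The query [OX1] means: aliphatic oxygen with one total connection — typically a carbonyl =O or an oxide.
Check the 18 heavy atoms by environment: 7× C (X4) → no; 6× c (aromatic, X3) → no; 1× C (X2) → no; 1× N (X1) → no; 1× O (X2) → no; 1× C (X3) → no; 1× O (X1) → match.
That gives 1 matching atom.

1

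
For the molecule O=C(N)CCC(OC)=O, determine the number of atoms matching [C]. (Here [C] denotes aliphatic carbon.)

5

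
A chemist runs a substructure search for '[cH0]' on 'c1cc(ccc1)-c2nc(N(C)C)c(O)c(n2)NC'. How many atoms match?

5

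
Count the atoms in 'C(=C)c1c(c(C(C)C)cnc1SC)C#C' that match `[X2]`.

4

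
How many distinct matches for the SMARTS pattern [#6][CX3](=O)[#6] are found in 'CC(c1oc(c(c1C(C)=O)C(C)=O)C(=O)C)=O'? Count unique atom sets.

4

[#6][CX3](=O)[#6] is the SMARTS for a ketone: a carbonyl carbon (no H) flanked by two carbons.
The molecule carries 4 separate instances of an acetyl/ketone group (-C(=O)CH3) meeting every constraint; each maps to a distinct set of atoms, giving 4 matches.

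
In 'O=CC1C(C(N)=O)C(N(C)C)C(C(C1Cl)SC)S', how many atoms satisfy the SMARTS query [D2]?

The query [D2] means: atom with exactly two heavy-atom neighbours.
Check the 18 heavy atoms by environment: 7× C (D3) → no; 1× Cl (D1) → no; 1× S (D2) → match; 3× C (D1) → no; 1× N (D3) → no; 1× S (D1) → no; 2× O (D1) → no; 1× N (D1) → no; 1× C (D2) → match.
Summing the matching environments: 1 + 1 = 2 matching atoms.

2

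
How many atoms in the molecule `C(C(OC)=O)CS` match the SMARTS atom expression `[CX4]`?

3

The query [CX4] means: C with X4: aliphatic carbon with exactly 4 total connections (bonds + H).
Check the 7 heavy atoms by environment: 3× C (X4) → match; 1× S (X2) → no; 1× C (X3) → no; 1× O (X1) → no; 1× O (X2) → no.
That gives 3 matching atoms.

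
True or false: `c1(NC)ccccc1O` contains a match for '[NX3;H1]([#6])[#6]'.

The pattern [NX3;H1]([#6])[#6] describes a trivalent nitrogen with one H, bonded to two carbons — a secondary amine.
The molecule carries an N-methylamino group (-NHCH3), whose atoms satisfy every constraint of the query, so the pattern matches.

True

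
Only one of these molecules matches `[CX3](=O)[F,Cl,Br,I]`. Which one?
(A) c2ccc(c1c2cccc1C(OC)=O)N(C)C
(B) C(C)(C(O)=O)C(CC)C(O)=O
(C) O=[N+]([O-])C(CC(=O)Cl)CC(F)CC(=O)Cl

[CX3](=O)[F,Cl,Br,I] describes a carbonyl carbon bonded to a halogen (an acyl halide).
(A) has a methyl-ester group (-C(=O)OCH3) but the carbonyl is bonded to -O-C, not to a halogen.
(B) has a carboxylic acid group (-C(=O)OH) but the carbonyl is bonded to -OH, not to a halogen.
(C) contains an acyl chloride (-C(=O)Cl), which satisfies every atom and bond constraint.
So the answer is (C).

C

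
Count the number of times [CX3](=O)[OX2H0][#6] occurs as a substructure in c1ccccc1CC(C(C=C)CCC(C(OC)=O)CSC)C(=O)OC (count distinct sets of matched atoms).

[CX3](=O)[OX2H0][#6] is the SMARTS for an ester: a carbonyl carbon bonded to an oxygen that is itself bonded to carbon (no H on that O).
The molecule carries 2 separate instances of a methyl-ester group (-C(=O)OCH3) meeting every constraint; each maps to a distinct set of atoms, giving 2 matches.

2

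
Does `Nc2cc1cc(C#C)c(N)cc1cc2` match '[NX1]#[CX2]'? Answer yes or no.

No

The pattern [NX1]#[CX2] describes a nitrogen triple-bonded to a two-connected carbon — a nitrile.
The closest candidate here is a primary amino group (-NH2), but the nitrogen is NX3 (three connections), not NX1 triple-bonded. No other fragment satisfies the full query, so there is no match.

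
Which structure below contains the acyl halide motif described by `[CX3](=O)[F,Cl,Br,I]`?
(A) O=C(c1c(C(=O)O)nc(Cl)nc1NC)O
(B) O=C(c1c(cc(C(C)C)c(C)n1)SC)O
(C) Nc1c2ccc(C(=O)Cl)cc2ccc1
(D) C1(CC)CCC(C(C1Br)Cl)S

C

[CX3](=O)[F,Cl,Br,I] describes a carbonyl carbon bonded to a halogen (an acyl halide).
(A) has a carboxylic acid group (-C(=O)OH) but the carbonyl is bonded to -OH, not to a halogen.
(B) has a carboxylic acid group (-C(=O)OH) but the carbonyl is bonded to -OH, not to a halogen.
(C) contains an acyl chloride (-C(=O)Cl), which satisfies every atom and bond constraint.
(D) has a chloro substituent but the Cl is not on a carbonyl carbon.
So the answer is (C).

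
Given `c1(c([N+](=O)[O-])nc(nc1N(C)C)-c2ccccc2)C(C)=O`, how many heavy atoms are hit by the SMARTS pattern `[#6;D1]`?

3

The query [#6;D1] means: carbon bonded to exactly one heavy atom.
Check the 21 heavy atoms by environment: 2× n (aromatic, D2) → no; 5× c (aromatic, D3) → no; 5× c (aromatic, D2) → no; 1× N (charge +1, D3) → no; 1× O (charge -1, D1) → no; 2× O (D1) → no; 1× C (D3) → no; 3× C (D1) → match; 1× N (D3) → no.
That gives 3 matching atoms.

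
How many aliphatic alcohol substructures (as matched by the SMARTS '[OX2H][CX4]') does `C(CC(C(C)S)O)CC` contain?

1

[OX2H][CX4] is the SMARTS for an aliphatic alcohol: a hydroxyl oxygen bound to an sp3 (X4) carbon.
Exactly one fragment in the molecule meets all constraints, giving 1 match.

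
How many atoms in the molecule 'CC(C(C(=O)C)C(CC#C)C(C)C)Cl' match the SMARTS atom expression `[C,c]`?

12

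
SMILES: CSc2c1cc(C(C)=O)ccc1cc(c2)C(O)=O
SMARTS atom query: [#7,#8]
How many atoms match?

3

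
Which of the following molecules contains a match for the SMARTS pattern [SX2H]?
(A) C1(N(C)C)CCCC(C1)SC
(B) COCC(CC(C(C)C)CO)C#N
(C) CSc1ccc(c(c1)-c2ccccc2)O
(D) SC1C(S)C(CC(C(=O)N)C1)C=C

D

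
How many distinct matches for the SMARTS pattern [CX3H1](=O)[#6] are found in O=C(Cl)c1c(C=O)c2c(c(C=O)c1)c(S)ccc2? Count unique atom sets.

2

[CX3H1](=O)[#6] is the SMARTS for an aldehyde: an sp2 carbon with one H, double-bonded to O and single-bonded to carbon.
The molecule carries 2 separate instances of an aldehyde (-CHO) meeting every constraint; each maps to a distinct set of atoms, giving 2 matches.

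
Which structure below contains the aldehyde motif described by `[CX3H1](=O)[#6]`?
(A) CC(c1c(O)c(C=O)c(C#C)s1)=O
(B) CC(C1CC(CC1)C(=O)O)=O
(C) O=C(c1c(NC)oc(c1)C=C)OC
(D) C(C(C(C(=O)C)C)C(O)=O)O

[CX3H1](=O)[#6] describes an sp2 carbon with one H, double-bonded to O and single-bonded to carbon (an aldehyde).
(A) contains an aldehyde (-CHO), which satisfies every atom and bond constraint.
(B) has a carboxylic acid group (-C(=O)OH) but the carbonyl carbon has H0 and is bonded to O, not H1.
(C) has a methyl-ester group (-C(=O)OCH3) but the carbonyl carbon has H0, not H1.
(D) has an acetyl/ketone group (-C(=O)CH3) but the carbonyl carbon has H0 (two carbon neighbours), not H1.
So the answer is (A).

A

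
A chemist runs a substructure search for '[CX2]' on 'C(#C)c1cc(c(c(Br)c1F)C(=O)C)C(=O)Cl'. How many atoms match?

Check the 16 heavy atoms by environment: 6× c (aromatic, X3) → no; 1× Br (X1) → no; 1× F (X1) → no; 2× C (X2) → match; 2× C (X3) → no; 2× O (X1) → no; 1× Cl (X1) → no; 1× C (X4) → no.
That gives 2 matching atoms.

2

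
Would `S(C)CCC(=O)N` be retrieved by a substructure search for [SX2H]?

No

The pattern [SX2H] describes an aliphatic sulfur with two connections, one being H — a thiol.
The closest candidate here is a methylthio ether (-SCH3), but the sulfur has H0 (bonded to two carbons), not H1. No other fragment satisfies the full query, so there is no match.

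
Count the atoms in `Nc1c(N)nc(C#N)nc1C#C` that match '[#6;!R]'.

The query [#6;!R] means: carbon not in any ring.
Check the 12 heavy atoms by environment: 2× n (aromatic, in 6-ring) → no; 4× c (aromatic, in 6-ring) → no; 3× C (acyclic) → match; 3× N (acyclic) → no.
That gives 3 matching atoms.

3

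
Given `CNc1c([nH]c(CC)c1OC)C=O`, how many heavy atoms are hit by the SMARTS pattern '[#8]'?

2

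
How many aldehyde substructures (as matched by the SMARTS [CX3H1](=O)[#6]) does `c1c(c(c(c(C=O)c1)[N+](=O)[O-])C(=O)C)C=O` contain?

[CX3H1](=O)[#6] is the SMARTS for an aldehyde: an sp2 carbon with one H, double-bonded to O and single-bonded to carbon.
The molecule carries 2 separate instances of an aldehyde (-CHO) meeting every constraint; each maps to a distinct set of atoms, giving 2 matches.

2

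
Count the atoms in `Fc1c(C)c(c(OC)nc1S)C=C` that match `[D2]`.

The query [D2] means: atom with exactly two heavy-atom neighbours.
Check the 13 heavy atoms by environment: 1× n (aromatic, D2) → match; 5× c (aromatic, D3) → no; 1× S (D1) → no; 3× C (D1) → no; 1× F (D1) → no; 1× O (D2) → match; 1× C (D2) → match.
Summing the matching environments: 1 + 1 + 1 = 3 matching atoms.

3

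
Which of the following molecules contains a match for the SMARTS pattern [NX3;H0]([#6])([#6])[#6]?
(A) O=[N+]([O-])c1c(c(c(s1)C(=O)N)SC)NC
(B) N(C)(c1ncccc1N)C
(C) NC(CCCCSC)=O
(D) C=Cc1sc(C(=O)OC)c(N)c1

B

[NX3;H0]([#6])([#6])[#6] describes a trivalent nitrogen with no H, bonded to three carbons (a tertiary amine).
(A) has an N-methylamino group (-NHCH3) but the nitrogen still has one H (H1), not H0.
(B) contains a dimethylamino group (-N(CH3)2), which satisfies every atom and bond constraint.
(C) has a primary amide (-C(=O)NH2) but the amide nitrogen has H2 and only one carbon neighbour.
(D) has a primary amino group (-NH2) but the nitrogen has H2, not H0 with three carbons.
So the answer is (B).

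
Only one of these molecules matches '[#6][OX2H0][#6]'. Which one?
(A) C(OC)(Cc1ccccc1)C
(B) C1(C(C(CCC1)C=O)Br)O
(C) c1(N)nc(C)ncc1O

[#6][OX2H0][#6] describes an aliphatic oxygen bridging two carbons with no H on the oxygen (an ether).
(A) contains a methoxy ether (-OCH3), which satisfies every atom and bond constraint.
(B) has a hydroxyl group (-OH) but the oxygen has H1, not H0 bridging two carbons.
(C) has a hydroxyl group (-OH) but the oxygen has H1, not H0 bridging two carbons.
So the answer is (A).

A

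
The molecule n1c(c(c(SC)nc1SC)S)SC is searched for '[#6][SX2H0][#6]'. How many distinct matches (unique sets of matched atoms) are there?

[#6][SX2H0][#6] is the SMARTS for a thioether: an aliphatic sulfur bridging two carbons with no H on the sulfur.
The molecule carries 3 separate instances of a methylthio ether (-SCH3) meeting every constraint; each maps to a distinct set of atoms, giving 3 matches.

3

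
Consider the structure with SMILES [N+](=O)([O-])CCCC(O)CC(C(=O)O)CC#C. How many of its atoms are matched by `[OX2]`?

2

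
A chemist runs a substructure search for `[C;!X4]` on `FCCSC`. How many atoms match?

The query [C;!X4] means: aliphatic carbon that does not have four total connections.
Check the 5 heavy atoms by environment: 3× C (X4) → no; 1× S (X2) → no; 1× F (X1) → no.
No environment satisfies the query, so 0 matching atoms.

0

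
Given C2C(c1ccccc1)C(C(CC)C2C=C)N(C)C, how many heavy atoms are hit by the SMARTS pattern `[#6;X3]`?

The query [#6;X3] means: any carbon (aromatic or not) with three total connections.
Check the 18 heavy atoms by environment: 9× C (X4) → no; 6× c (aromatic, X3) → match; 1× N (X3) → no; 2× C (X3) → match.
Summing the matching environments: 6 + 2 = 8 matching atoms.

8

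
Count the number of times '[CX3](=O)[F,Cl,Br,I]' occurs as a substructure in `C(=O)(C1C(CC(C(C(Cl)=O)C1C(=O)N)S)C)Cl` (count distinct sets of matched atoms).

2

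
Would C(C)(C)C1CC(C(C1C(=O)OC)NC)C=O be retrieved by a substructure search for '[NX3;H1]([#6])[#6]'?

The pattern [NX3;H1]([#6])[#6] describes a trivalent nitrogen with one H, bonded to two carbons — a secondary amine.
The molecule carries an N-methylamino group (-NHCH3), whose atoms satisfy every constraint of the query, so the pattern matches.

Yes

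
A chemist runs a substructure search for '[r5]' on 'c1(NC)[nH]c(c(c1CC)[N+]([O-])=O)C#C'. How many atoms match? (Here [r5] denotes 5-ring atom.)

5

Check the 14 heavy atoms by environment: 1× n (aromatic, in 5-ring) → match; 4× c (aromatic, in 5-ring) → match; 5× C (acyclic) → no; 1× N (acyclic) → no; 1× N (charge +1, acyclic) → no; 1× O (charge -1, acyclic) → no; 1× O (acyclic) → no.
Summing the matching environments: 1 + 4 = 5 matching atoms.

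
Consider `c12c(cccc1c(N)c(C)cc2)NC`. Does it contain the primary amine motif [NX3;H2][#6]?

The pattern [NX3;H2][#6] describes a trivalent nitrogen with two H attached to carbon — a primary amine.
The molecule carries a primary amino group (-NH2), whose atoms satisfy every constraint of the query, so the pattern matches.

Yes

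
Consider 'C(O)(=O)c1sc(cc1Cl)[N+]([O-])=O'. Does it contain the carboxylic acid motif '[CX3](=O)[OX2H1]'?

Yes

The pattern [CX3](=O)[OX2H1] describes an sp2 carbon double-bonded to O and single-bonded to an -OH oxygen — a carboxylic acid.
The molecule carries a carboxylic acid group (-C(=O)OH), whose atoms satisfy every constraint of the query, so the pattern matches.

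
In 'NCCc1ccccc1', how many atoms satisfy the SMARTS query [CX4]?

Check the 9 heavy atoms by environment: 2× C (X4) → match; 6× c (aromatic, X3) → no; 1× N (X3) → no.
That gives 2 matching atoms.

2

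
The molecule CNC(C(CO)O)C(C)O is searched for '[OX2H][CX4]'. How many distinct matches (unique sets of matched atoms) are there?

3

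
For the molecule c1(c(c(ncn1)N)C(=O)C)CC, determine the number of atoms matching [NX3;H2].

The query [NX3;H2] means: aliphatic N with 3 total connections, two of them H — an -NH2 nitrogen (amine or amide).
Check the 12 heavy atoms by environment: 2× n (aromatic, H0, X2) → no; 1× c (aromatic, H1, X3) → no; 3× c (aromatic, H0, X3) → no; 1× N (H2, X3) → match; 1× C (H2, X4) → no; 2× C (H3, X4) → no; 1× C (H0, X3) → no; 1× O (H0, X1) → no.
That gives 1 matching atom.

1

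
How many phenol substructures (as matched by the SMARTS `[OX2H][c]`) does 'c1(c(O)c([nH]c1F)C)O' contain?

2

[OX2H][c] is the SMARTS for a phenol: a hydroxyl oxygen attached to an aromatic carbon.
The molecule carries 2 separate instances of a hydroxyl group (-OH) meeting every constraint; each maps to a distinct set of atoms, giving 2 matches.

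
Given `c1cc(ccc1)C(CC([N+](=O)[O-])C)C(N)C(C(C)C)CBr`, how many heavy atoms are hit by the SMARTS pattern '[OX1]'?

2

The query [OX1] means: aliphatic oxygen with one total connection — typically a carbonyl =O or an oxide.
Check the 21 heavy atoms by environment: 10× C (X4) → no; 6× c (aromatic, X3) → no; 1× N (X3) → no; 1× N (charge +1, X3) → no; 1× O (charge -1, X1) → match; 1× O (X1) → match; 1× Br (X1) → no.
Summing the matching environments: 1 + 1 = 2 matching atoms.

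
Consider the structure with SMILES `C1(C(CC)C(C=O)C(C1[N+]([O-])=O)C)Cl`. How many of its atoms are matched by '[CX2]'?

The query [CX2] means: C with X2: aliphatic carbon with exactly 2 total connections.
Check the 14 heavy atoms by environment: 8× C (X4) → no; 1× Cl (X1) → no; 1× C (X3) → no; 2× O (X1) → no; 1× N (charge +1, X3) → no; 1× O (charge -1, X1) → no.
No environment satisfies the query, so 0 matching atoms.

0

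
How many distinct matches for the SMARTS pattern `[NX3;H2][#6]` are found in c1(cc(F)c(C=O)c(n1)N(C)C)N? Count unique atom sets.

1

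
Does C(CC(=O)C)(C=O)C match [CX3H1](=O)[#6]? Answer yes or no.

Yes

The pattern [CX3H1](=O)[#6] describes an sp2 carbon with one H, double-bonded to O and single-bonded to carbon — an aldehyde.
The molecule carries an aldehyde (-CHO), whose atoms satisfy every constraint of the query, so the pattern matches.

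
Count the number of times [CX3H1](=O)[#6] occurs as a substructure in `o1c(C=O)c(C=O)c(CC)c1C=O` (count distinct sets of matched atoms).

3

[CX3H1](=O)[#6] is the SMARTS for an aldehyde: an sp2 carbon with one H, double-bonded to O and single-bonded to carbon.
The molecule carries 3 separate instances of an aldehyde (-CHO) meeting every constraint; each maps to a distinct set of atoms, giving 3 matches.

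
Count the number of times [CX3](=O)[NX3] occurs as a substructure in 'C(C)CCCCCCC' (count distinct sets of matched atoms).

0

[CX3](=O)[NX3] is the SMARTS for an amide: a carbonyl carbon bonded to a trivalent nitrogen.
No fragment in the molecule satisfies every constraint, giving 0 matches.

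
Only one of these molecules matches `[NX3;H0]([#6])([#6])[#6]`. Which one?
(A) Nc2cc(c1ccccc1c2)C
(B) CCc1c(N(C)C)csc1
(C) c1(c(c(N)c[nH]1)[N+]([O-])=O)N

[NX3;H0]([#6])([#6])[#6] describes a trivalent nitrogen with no H, bonded to three carbons (a tertiary amine).
(A) has a primary amino group (-NH2) but the nitrogen has H2, not H0 with three carbons.
(B) contains a dimethylamino group (-N(CH3)2), which satisfies every atom and bond constraint.
(C) has a primary amino group (-NH2) but the nitrogen has H2, not H0 with three carbons.
So the answer is (B).

B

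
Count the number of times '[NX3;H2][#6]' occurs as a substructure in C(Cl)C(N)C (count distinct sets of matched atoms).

1

[NX3;H2][#6] is the SMARTS for a primary amine: a trivalent nitrogen with two H attached to carbon.
Exactly one fragment in the molecule meets all constraints, giving 1 match.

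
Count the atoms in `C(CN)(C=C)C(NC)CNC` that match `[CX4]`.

The query [CX4] means: C with X4: aliphatic carbon with exactly 4 total connections (bonds + H).
Check the 11 heavy atoms by environment: 6× C (X4) → match; 2× C (X3) → no; 3× N (X3) → no.
That gives 6 matching atoms.

6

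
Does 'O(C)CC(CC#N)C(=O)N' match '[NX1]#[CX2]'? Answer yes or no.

The pattern [NX1]#[CX2] describes a nitrogen triple-bonded to a two-connected carbon — a nitrile.
The molecule carries a nitrile (-C#N), whose atoms satisfy every constraint of the query, so the pattern matches.

Yes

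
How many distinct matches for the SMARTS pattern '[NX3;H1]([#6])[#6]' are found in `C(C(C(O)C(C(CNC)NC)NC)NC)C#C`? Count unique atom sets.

4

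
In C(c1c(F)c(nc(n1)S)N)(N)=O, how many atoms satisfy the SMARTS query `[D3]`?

The query [D3] means: atom with exactly three heavy-atom neighbours.
Check the 12 heavy atoms by environment: 2× n (aromatic, D2) → no; 4× c (aromatic, D3) → match; 1× C (D3) → match; 1× O (D1) → no; 2× N (D1) → no; 1× S (D1) → no; 1× F (D1) → no.
Summing the matching environments: 4 + 1 = 5 matching atoms.

5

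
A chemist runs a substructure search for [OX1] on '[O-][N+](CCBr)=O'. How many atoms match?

2

Check the 6 heavy atoms by environment: 2× C (X4) → no; 1× N (charge +1, X3) → no; 1× O (charge -1, X1) → match; 1× O (X1) → match; 1× Br (X1) → no.
Summing the matching environments: 1 + 1 = 2 matching atoms.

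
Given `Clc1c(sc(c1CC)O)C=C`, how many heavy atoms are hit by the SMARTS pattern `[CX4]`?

2

Check the 11 heavy atoms by environment: 1× s (aromatic, X2) → no; 4× c (aromatic, X3) → no; 2× C (X3) → no; 1× Cl (X1) → no; 2× C (X4) → match; 1× O (X2) → no.
That gives 2 matching atoms.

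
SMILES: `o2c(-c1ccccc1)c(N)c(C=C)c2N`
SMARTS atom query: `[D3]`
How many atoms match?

5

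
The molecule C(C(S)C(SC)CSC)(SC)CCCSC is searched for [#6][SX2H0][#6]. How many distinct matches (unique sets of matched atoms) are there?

4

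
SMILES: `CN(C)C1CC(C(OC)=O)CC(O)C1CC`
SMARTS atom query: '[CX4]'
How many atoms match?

11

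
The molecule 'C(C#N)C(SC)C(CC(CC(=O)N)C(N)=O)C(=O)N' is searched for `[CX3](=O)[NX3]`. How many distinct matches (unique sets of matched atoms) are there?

3

[CX3](=O)[NX3] is the SMARTS for an amide: a carbonyl carbon bonded to a trivalent nitrogen.
The molecule carries 3 separate instances of a primary amide (-C(=O)NH2) meeting every constraint; each maps to a distinct set of atoms, giving 3 matches.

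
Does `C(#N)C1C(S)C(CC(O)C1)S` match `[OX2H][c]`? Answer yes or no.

No

The pattern [OX2H][c] describes a hydroxyl oxygen attached to an aromatic carbon — a phenol.
The closest candidate here is a hydroxyl group (-OH), but the -OH is on an aliphatic carbon, not an aromatic c. No other fragment satisfies the full query, so there is no match.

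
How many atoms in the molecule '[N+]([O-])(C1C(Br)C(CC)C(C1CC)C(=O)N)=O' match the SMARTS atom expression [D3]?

7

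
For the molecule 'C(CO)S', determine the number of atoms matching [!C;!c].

2

Check the 4 heavy atoms by environment: 2× C → no; 1× O → match; 1× S → match.
Summing the matching environments: 1 + 1 = 2 matching atoms.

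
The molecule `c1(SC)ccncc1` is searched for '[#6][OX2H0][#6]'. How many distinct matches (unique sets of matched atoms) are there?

0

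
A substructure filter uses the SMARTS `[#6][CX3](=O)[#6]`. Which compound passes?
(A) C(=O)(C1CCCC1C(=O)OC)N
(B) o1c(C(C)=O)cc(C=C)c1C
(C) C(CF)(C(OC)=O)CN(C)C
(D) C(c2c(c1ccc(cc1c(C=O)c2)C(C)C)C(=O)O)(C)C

[#6][CX3](=O)[#6] describes a carbonyl carbon (no H) flanked by two carbons (a ketone).
(A) has a primary amide (-C(=O)NH2) but one neighbour of the carbonyl carbon is N, not C.
(B) contains an acetyl/ketone group (-C(=O)CH3), which satisfies every atom and bond constraint.
(C) has a methyl-ester group (-C(=O)OCH3) but one neighbour of the carbonyl carbon is O, not C.
(D) has a carboxylic acid group (-C(=O)OH) but one neighbour of the carbonyl carbon is O, not C.
So the answer is (B).

B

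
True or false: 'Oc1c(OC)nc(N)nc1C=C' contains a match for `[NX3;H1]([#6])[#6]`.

False

The pattern [NX3;H1]([#6])[#6] describes a trivalent nitrogen with one H, bonded to two carbons — a secondary amine.
The closest candidate here is a primary amino group (-NH2), but the nitrogen has H2 and only one carbon neighbour. No other fragment satisfies the full query, so there is no match.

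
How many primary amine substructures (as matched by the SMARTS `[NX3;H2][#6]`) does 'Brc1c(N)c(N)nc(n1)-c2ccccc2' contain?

2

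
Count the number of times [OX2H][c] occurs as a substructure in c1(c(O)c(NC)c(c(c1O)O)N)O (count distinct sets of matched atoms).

[OX2H][c] is the SMARTS for a phenol: a hydroxyl oxygen attached to an aromatic carbon.
The molecule carries 4 separate instances of a hydroxyl group (-OH) meeting every constraint; each maps to a distinct set of atoms, giving 4 matches.

4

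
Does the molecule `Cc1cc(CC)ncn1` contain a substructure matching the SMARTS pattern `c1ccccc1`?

The pattern c1ccccc1 describes six aromatic carbons in a ring — a benzene ring.
The closest candidate here is a methyl group (-CH3), but no six-membered all-carbon aromatic ring is present. No other fragment satisfies the full query, so there is no match.

No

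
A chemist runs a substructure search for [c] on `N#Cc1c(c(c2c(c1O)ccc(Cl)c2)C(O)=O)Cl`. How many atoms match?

10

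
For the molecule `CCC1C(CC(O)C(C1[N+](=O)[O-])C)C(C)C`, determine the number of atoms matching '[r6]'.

The query [r6] means: r6 matches atoms in a six-membered ring.
Check the 16 heavy atoms by environment: 6× C (in 6-ring) → match; 2× O (acyclic) → no; 6× C (acyclic) → no; 1× N (charge +1, acyclic) → no; 1× O (charge -1, acyclic) → no.
That gives 6 matching atoms.

6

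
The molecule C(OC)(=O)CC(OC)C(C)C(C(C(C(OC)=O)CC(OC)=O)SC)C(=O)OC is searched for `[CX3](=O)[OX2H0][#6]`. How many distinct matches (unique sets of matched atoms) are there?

[CX3](=O)[OX2H0][#6] is the SMARTS for an ester: a carbonyl carbon bonded to an oxygen that is itself bonded to carbon (no H on that O).
The molecule carries 4 separate instances of a methyl-ester group (-C(=O)OCH3) meeting every constraint; each maps to a distinct set of atoms, giving 4 matches.

4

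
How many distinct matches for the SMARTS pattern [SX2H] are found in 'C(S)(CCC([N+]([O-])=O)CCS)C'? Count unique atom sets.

2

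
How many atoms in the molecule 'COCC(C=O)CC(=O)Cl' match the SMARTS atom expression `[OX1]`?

2

The query [OX1] means: aliphatic oxygen with one total connection — typically a carbonyl =O or an oxide.
Check the 10 heavy atoms by environment: 4× C (X4) → no; 1× O (X2) → no; 2× C (X3) → no; 2× O (X1) → match; 1× Cl (X1) → no.
That gives 2 matching atoms.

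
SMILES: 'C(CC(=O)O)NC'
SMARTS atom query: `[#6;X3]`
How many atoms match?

Check the 7 heavy atoms by environment: 3× C (X4) → no; 1× C (X3) → match; 1× O (X1) → no; 1× O (X2) → no; 1× N (X3) → no.
That gives 1 matching atom.

1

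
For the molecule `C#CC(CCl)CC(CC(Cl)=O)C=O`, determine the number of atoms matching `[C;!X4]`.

4

The query [C;!X4] means: aliphatic carbon that does not have four total connections.
Check the 13 heavy atoms by environment: 5× C (X4) → no; 2× C (X3) → match; 2× O (X1) → no; 2× Cl (X1) → no; 2× C (X2) → match.
Summing the matching environments: 2 + 2 = 4 matching atoms.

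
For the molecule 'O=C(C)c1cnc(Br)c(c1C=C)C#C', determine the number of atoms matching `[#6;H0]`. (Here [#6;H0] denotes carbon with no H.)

6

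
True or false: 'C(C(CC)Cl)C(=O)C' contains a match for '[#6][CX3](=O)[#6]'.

The pattern [#6][CX3](=O)[#6] describes a carbonyl carbon (no H) flanked by two carbons — a ketone.
The molecule carries an acetyl/ketone group (-C(=O)CH3), whose atoms satisfy every constraint of the query, so the pattern matches.

True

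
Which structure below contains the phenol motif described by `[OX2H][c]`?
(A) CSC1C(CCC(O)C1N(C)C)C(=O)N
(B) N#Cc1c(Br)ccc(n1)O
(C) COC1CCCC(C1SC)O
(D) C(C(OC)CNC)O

B

[OX2H][c] describes a hydroxyl oxygen attached to an aromatic carbon (a phenol).
(A) has a hydroxyl group (-OH) but the -OH is on an aliphatic carbon, not an aromatic c.
(B) contains a hydroxyl group (-OH), which satisfies every atom and bond constraint.
(C) has a hydroxyl group (-OH) but the -OH is on an aliphatic carbon, not an aromatic c.
(D) has a hydroxyl group (-OH) but the -OH is on an aliphatic carbon, not an aromatic c.
So the answer is (B).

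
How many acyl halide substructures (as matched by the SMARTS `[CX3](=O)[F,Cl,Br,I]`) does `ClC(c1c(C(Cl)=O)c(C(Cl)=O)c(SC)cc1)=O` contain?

3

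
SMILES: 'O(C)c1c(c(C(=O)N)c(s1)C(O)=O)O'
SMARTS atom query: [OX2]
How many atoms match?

3

The query [OX2] means: aliphatic oxygen with two total connections — ether, hydroxyl, or ester single-bond O.
Check the 14 heavy atoms by environment: 1× s (aromatic, X2) → no; 4× c (aromatic, X3) → no; 3× O (X2) → match; 1× C (X4) → no; 2× C (X3) → no; 2× O (X1) → no; 1× N (X3) → no.
That gives 3 matching atoms.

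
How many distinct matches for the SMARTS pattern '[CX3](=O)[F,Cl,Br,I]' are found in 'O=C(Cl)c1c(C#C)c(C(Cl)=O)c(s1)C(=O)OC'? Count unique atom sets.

[CX3](=O)[F,Cl,Br,I] is the SMARTS for an acyl halide: a carbonyl carbon bonded to a halogen.
The molecule carries 2 separate instances of an acyl chloride (-C(=O)Cl) meeting every constraint; each maps to a distinct set of atoms, giving 2 matches.

2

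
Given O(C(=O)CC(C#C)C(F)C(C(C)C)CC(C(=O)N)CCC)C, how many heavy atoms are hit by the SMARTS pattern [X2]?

3

Check the 22 heavy atoms by environment: 13× C (X4) → no; 2× C (X3) → no; 2× O (X1) → no; 1× O (X2) → match; 1× F (X1) → no; 2× C (X2) → match; 1× N (X3) → no.
Summing the matching environments: 1 + 2 = 3 matching atoms.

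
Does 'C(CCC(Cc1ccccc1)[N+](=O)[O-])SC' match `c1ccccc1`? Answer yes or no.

Yes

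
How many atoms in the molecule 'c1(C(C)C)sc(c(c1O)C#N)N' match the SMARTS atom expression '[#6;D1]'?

The query [#6;D1] means: carbon bonded to exactly one heavy atom.
Check the 12 heavy atoms by environment: 1× s (aromatic, D2) → no; 4× c (aromatic, D3) → no; 1× O (D1) → no; 1× C (D3) → no; 2× C (D1) → match; 2× N (D1) → no; 1× C (D2) → no.
That gives 2 matching atoms.

2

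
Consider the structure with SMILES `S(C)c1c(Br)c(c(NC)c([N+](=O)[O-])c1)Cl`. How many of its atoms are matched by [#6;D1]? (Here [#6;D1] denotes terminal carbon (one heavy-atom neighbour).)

The query [#6;D1] means: carbon bonded to exactly one heavy atom.
Check the 15 heavy atoms by environment: 1× c (aromatic, D2) → no; 5× c (aromatic, D3) → no; 1× N (charge +1, D3) → no; 1× O (charge -1, D1) → no; 1× O (D1) → no; 1× Cl (D1) → no; 1× Br (D1) → no; 1× N (D2) → no; 2× C (D1) → match; 1× S (D2) → no.
That gives 2 matching atoms.

2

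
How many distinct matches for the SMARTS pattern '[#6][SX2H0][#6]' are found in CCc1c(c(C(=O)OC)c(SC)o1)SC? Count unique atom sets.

2

[#6][SX2H0][#6] is the SMARTS for a thioether: an aliphatic sulfur bridging two carbons with no H on the sulfur.
The molecule carries 2 separate instances of a methylthio ether (-SCH3) meeting every constraint; each maps to a distinct set of atoms, giving 2 matches.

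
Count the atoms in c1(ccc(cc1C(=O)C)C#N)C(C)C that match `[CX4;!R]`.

4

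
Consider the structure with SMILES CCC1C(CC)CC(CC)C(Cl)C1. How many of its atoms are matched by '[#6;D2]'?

Check the 13 heavy atoms by environment: 4× C (D3) → no; 5× C (D2) → match; 3× C (D1) → no; 1× Cl (D1) → no.
That gives 5 matching atoms.

5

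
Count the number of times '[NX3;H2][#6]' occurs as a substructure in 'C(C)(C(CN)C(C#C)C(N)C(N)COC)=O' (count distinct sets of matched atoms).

[NX3;H2][#6] is the SMARTS for a primary amine: a trivalent nitrogen with two H attached to carbon.
The molecule carries 3 separate instances of a primary amino group (-NH2) meeting every constraint; each maps to a distinct set of atoms, giving 3 matches.

3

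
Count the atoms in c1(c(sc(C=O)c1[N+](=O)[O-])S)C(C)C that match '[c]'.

4

The query [c] means: lowercase c matches aromatic carbon only.
Check the 14 heavy atoms by environment: 1× s (aromatic) → no; 4× c (aromatic) → match; 1× N (charge +1) → no; 1× O (charge -1) → no; 2× O → no; 4× C → no; 1× S → no.
That gives 4 matching atoms.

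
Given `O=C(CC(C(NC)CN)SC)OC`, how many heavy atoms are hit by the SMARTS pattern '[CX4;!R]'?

The query [CX4;!R] means: aliphatic carbon with four total connections, not in a ring.
Check the 13 heavy atoms by environment: 7× C (X4, acyclic) → match; 2× N (X3, acyclic) → no; 1× S (X2, acyclic) → no; 1× C (X3, acyclic) → no; 1× O (X1, acyclic) → no; 1× O (X2, acyclic) → no.
That gives 7 matching atoms.

7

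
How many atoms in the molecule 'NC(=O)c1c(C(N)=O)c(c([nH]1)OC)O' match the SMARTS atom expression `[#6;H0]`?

The query [#6;H0] means: any carbon with no attached hydrogen.
Check the 14 heavy atoms by environment: 1× n (aromatic, H1) → no; 4× c (aromatic, H0) → match; 1× O (H1) → no; 2× C (H0) → match; 3× O (H0) → no; 2× N (H2) → no; 1× C (H3) → no.
Summing the matching environments: 4 + 2 = 6 matching atoms.

6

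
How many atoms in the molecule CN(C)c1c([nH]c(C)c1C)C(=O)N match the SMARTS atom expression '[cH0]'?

4

Check the 13 heavy atoms by environment: 1× n (aromatic, H1) → no; 4× c (aromatic, H0) → match; 1× N (H0) → no; 4× C (H3) → no; 1× C (H0) → no; 1× O (H0) → no; 1× N (H2) → no.
That gives 4 matching atoms.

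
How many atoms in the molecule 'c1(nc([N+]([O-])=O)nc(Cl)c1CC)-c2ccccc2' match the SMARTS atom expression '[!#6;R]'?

2

The query [!#6;R] means: non-carbon atom that is part of a ring.
Check the 18 heavy atoms by environment: 2× n (aromatic, in 6-ring) → match; 10× c (aromatic, in 6-ring) → no; 2× C (acyclic) → no; 1× Cl (acyclic) → no; 1× N (charge +1, acyclic) → no; 1× O (charge -1, acyclic) → no; 1× O (acyclic) → no.
That gives 2 matching atoms.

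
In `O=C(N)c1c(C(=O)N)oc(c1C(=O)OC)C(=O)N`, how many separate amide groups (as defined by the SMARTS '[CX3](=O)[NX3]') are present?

[CX3](=O)[NX3] is the SMARTS for an amide: a carbonyl carbon bonded to a trivalent nitrogen.
The molecule carries 3 separate instances of a primary amide (-C(=O)NH2) meeting every constraint; each maps to a distinct set of atoms, giving 3 matches.

3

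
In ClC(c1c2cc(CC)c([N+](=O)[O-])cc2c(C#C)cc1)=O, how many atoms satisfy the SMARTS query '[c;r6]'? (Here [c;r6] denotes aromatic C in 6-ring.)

10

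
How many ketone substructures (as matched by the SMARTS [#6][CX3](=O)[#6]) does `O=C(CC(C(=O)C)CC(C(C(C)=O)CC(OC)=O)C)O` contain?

[#6][CX3](=O)[#6] is the SMARTS for a ketone: a carbonyl carbon (no H) flanked by two carbons.
The molecule carries 2 separate instances of an acetyl/ketone group (-C(=O)CH3) meeting every constraint; each maps to a distinct set of atoms, giving 2 matches.

2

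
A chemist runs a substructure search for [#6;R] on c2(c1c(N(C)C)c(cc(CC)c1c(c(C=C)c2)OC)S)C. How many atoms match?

The query [#6;R] means: carbon that is part of a ring.
Check the 21 heavy atoms by environment: 10× c (aromatic, in 6-ring) → match; 1× O (acyclic) → no; 8× C (acyclic) → no; 1× N (acyclic) → no; 1× S (acyclic) → no.
That gives 10 matching atoms.

10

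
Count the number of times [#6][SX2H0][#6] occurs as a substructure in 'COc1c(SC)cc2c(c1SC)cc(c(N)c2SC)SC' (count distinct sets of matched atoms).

4

[#6][SX2H0][#6] is the SMARTS for a thioether: an aliphatic sulfur bridging two carbons with no H on the sulfur.
The molecule carries 4 separate instances of a methylthio ether (-SCH3) meeting every constraint; each maps to a distinct set of atoms, giving 4 matches.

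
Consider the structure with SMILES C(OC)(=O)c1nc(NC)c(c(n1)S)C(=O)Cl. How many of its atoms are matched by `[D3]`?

Check the 16 heavy atoms by environment: 2× n (aromatic, D2) → no; 4× c (aromatic, D3) → match; 1× N (D2) → no; 2× C (D1) → no; 2× C (D3) → match; 2× O (D1) → no; 1× O (D2) → no; 1× Cl (D1) → no; 1× S (D1) → no.
Summing the matching environments: 4 + 2 = 6 matching atoms.

6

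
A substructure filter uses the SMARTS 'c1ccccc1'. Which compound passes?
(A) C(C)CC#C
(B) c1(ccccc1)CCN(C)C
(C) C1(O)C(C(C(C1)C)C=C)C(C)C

c1ccccc1 describes six aromatic carbons in a ring (a benzene ring).
(A) has a methyl group (-CH3) but no six-membered all-carbon aromatic ring is present.
(B) contains a phenyl ring, which satisfies every atom and bond constraint.
(C) has a methyl group (-CH3) but no six-membered all-carbon aromatic ring is present.
So the answer is (B).

B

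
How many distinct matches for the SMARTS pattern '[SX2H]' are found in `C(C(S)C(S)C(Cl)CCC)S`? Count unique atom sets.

3

[SX2H] is the SMARTS for a thiol: an aliphatic sulfur with two connections, one being H.
The molecule carries 3 separate instances of a thiol (-SH) meeting every constraint; each maps to a distinct set of atoms, giving 3 matches.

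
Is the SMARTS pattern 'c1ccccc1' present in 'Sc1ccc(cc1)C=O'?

Yes

The pattern c1ccccc1 describes six aromatic carbons in a ring — a benzene ring.
The required atom environment is present in the molecule, so the pattern matches.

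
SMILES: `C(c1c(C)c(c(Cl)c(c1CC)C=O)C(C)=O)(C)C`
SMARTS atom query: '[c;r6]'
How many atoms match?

The query [c;r6] means: aromatic carbon that belongs to a six-membered ring.
Check the 18 heavy atoms by environment: 6× c (aromatic, in 6-ring) → match; 9× C (acyclic) → no; 1× Cl (acyclic) → no; 2× O (acyclic) → no.
That gives 6 matching atoms.

6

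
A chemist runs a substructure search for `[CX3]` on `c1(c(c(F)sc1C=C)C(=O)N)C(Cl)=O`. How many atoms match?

4

The query [CX3] means: C with X3: aliphatic carbon with exactly 3 total connections.
Check the 14 heavy atoms by environment: 1× s (aromatic, X2) → no; 4× c (aromatic, X3) → no; 4× C (X3) → match; 2× O (X1) → no; 1× N (X3) → no; 1× Cl (X1) → no; 1× F (X1) → no.
That gives 4 matching atoms.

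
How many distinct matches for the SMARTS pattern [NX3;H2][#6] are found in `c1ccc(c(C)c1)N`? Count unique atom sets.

1

[NX3;H2][#6] is the SMARTS for a primary amine: a trivalent nitrogen with two H attached to carbon.
Exactly one fragment in the molecule meets all constraints, giving 1 match.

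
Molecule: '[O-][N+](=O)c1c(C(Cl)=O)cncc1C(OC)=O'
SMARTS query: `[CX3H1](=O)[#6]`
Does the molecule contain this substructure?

No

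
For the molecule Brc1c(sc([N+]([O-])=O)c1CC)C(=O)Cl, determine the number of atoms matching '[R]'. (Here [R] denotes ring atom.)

5

Check the 14 heavy atoms by environment: 1× s (aromatic, in 5-ring) → match; 4× c (aromatic, in 5-ring) → match; 1× Br (acyclic) → no; 3× C (acyclic) → no; 2× O (acyclic) → no; 1× Cl (acyclic) → no; 1× N (charge +1, acyclic) → no; 1× O (charge -1, acyclic) → no.
Summing the matching environments: 1 + 4 = 5 matching atoms.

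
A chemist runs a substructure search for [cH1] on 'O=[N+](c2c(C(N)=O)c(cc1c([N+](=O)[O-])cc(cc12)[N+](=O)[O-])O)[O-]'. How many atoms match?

3

Check the 23 heavy atoms by environment: 7× c (aromatic, H0) → no; 3× c (aromatic, H1) → match; 3× N (charge +1, H0) → no; 3× O (charge -1, H0) → no; 4× O (H0) → no; 1× C (H0) → no; 1× N (H2) → no; 1× O (H1) → no.
That gives 3 matching atoms.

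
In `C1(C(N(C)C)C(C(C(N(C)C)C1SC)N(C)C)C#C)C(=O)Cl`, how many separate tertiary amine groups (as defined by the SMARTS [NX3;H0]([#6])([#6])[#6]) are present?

3

[NX3;H0]([#6])([#6])[#6] is the SMARTS for a tertiary amine: a trivalent nitrogen with no H, bonded to three carbons.
The molecule carries 3 separate instances of a dimethylamino group (-N(CH3)2) meeting every constraint; each maps to a distinct set of atoms, giving 3 matches.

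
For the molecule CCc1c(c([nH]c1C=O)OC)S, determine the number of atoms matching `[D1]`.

4

The query [D1] means: atom with exactly one heavy-atom neighbour (degree 1).
Check the 12 heavy atoms by environment: 1× n (aromatic, D2) → no; 4× c (aromatic, D3) → no; 1× O (D2) → no; 2× C (D1) → match; 1× S (D1) → match; 2× C (D2) → no; 1× O (D1) → match.
Summing the matching environments: 2 + 1 + 1 = 4 matching atoms.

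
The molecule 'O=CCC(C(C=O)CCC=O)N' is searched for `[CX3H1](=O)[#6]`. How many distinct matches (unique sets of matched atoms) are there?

[CX3H1](=O)[#6] is the SMARTS for an aldehyde: an sp2 carbon with one H, double-bonded to O and single-bonded to carbon.
The molecule carries 3 separate instances of an aldehyde (-CHO) meeting every constraint; each maps to a distinct set of atoms, giving 3 matches.

3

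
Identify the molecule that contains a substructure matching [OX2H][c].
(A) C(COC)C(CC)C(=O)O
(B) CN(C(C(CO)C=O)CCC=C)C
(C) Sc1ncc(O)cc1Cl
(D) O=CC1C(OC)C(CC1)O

[OX2H][c] describes a hydroxyl oxygen attached to an aromatic carbon (a phenol).
(A) has a methoxy ether (-OCH3) but the oxygen has H0, not H1.
(B) has a hydroxyl group (-OH) but the -OH is on an aliphatic carbon, not an aromatic c.
(C) contains a hydroxyl group (-OH), which satisfies every atom and bond constraint.
(D) has a hydroxyl group (-OH) but the -OH is on an aliphatic carbon, not an aromatic c.
So the answer is (C).

C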